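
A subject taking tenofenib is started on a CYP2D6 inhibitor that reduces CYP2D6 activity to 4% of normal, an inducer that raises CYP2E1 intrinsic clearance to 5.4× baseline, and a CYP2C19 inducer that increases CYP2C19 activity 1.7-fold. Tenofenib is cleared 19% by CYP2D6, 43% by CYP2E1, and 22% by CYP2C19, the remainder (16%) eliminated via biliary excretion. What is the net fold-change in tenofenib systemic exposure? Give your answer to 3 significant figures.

The CYP2D6 pathway (19% of clearance) falls to 0.04× activity: 0.19 × 0.04 = 0.0076.
The CYP2E1 pathway (43% of clearance) increases to 5.4× activity: 0.43 × 5.4 = 2.322.
The CYP2C19 pathway (22% of clearance) increases to 1.7× activity: 0.22 × 1.7 = 0.374.
The remaining 16% of clearance is unaffected.
New clearance relative to baseline: 0.0076 + 2.322 + 0.374 + 0.16 = 2.8636.
Systemic exposure ∝ 1/CL: fold-change = 1 / 2.8636 = 0.349.

0.349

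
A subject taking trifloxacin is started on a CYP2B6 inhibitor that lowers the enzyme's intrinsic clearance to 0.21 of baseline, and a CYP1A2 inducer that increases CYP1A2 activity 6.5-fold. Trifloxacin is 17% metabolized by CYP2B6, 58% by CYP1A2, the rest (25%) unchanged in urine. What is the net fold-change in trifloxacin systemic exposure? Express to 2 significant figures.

0.25

The CYP2B6 pathway (17% of clearance) falls to 0.21× activity: 0.17 × 0.21 = 0.0357.
The CYP1A2 pathway (58% of clearance) is boosted to 6.5× activity: 0.58 × 6.5 = 3.77.
Non-CYP routes (25%) are unchanged.
New clearance relative to baseline: 0.0357 + 3.77 + 0.25 = 4.0557.
Because systemic exposure varies inversely with clearance, the combined effect is 1 / 4.0557 = 0.25.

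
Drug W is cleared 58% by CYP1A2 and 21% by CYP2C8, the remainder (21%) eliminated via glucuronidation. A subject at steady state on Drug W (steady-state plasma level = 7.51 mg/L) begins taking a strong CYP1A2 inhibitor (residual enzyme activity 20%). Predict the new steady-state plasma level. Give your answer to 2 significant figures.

14 mg/L

CYP1A2: 0.58 × 0.2 = 0.116
CYP2C8: 0.21 (unchanged)
Other: 0.21 (unchanged)
Relative clearance = 0.116 + 0.21 + 0.21 = 0.536.
With dosing unchanged, steady-state plasma level scales as 1/CL: 7.51 / 0.536 = 14 mg/L.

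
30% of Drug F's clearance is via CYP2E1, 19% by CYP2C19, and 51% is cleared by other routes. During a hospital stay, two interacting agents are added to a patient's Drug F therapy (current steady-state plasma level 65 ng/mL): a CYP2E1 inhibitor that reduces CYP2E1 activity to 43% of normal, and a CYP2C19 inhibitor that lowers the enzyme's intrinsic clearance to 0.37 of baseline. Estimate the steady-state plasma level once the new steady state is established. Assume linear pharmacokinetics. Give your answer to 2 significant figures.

92 ng/mL

The CYP2E1 pathway (30% of clearance) is reduced to 0.43× activity: 0.3 × 0.43 = 0.129.
The CYP2C19 pathway (19% of clearance) is reduced to 0.37× activity: 0.19 × 0.37 = 0.0703.
Non-CYP routes (51%) are unchanged.
CL_new/CL_old = 0.129 + 0.0703 + 0.51 = 0.7093.
Dividing the baseline by the relative clearance: 65 / 0.7093 = 92 ng/mL.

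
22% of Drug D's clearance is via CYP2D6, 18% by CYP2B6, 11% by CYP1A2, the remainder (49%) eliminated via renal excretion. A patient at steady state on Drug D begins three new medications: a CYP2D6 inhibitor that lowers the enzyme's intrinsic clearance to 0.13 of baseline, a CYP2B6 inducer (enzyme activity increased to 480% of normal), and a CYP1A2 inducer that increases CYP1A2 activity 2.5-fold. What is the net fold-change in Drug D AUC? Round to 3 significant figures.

0.603

CYP2D6: 0.22 × 0.13 = 0.0286
CYP2B6: 0.18 × 4.8 = 0.864
CYP1A2: 0.11 × 2.5 = 0.275
Other: 0.49 (unchanged)
CL_new/CL_old = 0.0286 + 0.864 + 0.275 + 0.49 = 1.6576.
Because AUC varies inversely with clearance, the combined effect is 1 / 1.6576 = 0.603.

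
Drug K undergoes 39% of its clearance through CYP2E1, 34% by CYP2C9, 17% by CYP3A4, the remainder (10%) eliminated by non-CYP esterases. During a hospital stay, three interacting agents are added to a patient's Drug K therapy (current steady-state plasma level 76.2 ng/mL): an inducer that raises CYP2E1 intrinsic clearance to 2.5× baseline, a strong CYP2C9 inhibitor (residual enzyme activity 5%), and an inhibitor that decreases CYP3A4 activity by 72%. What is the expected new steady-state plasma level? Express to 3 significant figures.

CYP2E1: 0.39 × 2.5 = 0.975
CYP2C9: 0.34 × 0.05 = 0.017
CYP3A4: 0.17 × 0.28 = 0.0476
Other: 0.1 (unchanged)
Relative clearance = 0.975 + 0.017 + 0.0476 + 0.1 = 1.1396.
Dividing the baseline by the relative clearance: 76.2 / 1.1396 = 66.9 ng/mL.

66.9 ng/mL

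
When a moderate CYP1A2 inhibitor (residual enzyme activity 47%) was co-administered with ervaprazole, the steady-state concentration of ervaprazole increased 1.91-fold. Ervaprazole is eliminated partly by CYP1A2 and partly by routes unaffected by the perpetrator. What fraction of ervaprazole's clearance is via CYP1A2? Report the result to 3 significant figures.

CL'/CL = 1 / 1.91 = 0.5236
0.47·fm + (1 − fm) = 0.5236
fm = (0.5236 − 1) / (0.47 − 1) = 0.899

0.899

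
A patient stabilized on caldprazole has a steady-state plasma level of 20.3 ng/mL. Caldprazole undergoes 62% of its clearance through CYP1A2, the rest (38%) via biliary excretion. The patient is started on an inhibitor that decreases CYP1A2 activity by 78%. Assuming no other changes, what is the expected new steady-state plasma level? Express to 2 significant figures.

The CYP1A2 pathway (62% of clearance) is reduced to 0.22× activity: 0.62 × 0.22 = 0.1364.
Non-CYP routes (38%) are unchanged.
CL_new/CL_old = 0.1364 + 0.38 = 0.5164.
With dosing unchanged, steady-state plasma level scales as 1/CL: 20.3 / 0.5164 = 39 ng/mL.

39 ng/mL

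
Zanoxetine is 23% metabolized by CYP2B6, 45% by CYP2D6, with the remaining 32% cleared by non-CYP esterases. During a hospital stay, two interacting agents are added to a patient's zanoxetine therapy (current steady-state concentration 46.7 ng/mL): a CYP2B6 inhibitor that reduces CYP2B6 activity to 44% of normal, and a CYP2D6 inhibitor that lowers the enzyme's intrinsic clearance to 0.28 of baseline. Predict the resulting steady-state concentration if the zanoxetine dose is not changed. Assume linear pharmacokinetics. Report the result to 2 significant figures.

The CYP2B6 pathway (23% of clearance) drops to 0.44× activity: 0.23 × 0.44 = 0.1012.
The CYP2D6 pathway (45% of clearance) drops to 0.28× activity: 0.45 × 0.28 = 0.126.
The remaining 32% of clearance is unaffected.
Relative clearance = 0.1012 + 0.126 + 0.32 = 0.5472.
Dividing the baseline by the relative clearance: 46.7 / 0.5472 = 85 ng/mL.

85 ng/mL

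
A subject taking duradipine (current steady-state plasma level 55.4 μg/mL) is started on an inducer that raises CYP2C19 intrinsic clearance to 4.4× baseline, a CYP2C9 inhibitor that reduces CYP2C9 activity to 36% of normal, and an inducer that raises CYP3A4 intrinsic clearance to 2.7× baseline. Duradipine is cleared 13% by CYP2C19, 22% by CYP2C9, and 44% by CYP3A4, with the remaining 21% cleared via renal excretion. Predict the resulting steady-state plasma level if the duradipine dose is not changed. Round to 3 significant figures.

27.0 μg/mL

The CYP2C19 pathway (13% of clearance) rises to 4.4× activity: 0.13 × 4.4 = 0.572.
The CYP2C9 pathway (22% of clearance) drops to 0.36× activity: 0.22 × 0.36 = 0.0792.
The CYP3A4 pathway (44% of clearance) increases to 2.7× activity: 0.44 × 2.7 = 1.188.
Non-CYP routes (21%) are unchanged.
New clearance relative to baseline: 0.572 + 0.0792 + 1.188 + 0.21 = 2.0492.
Dividing the baseline by the relative clearance: 55.4 / 2.0492 = 27.0 μg/mL.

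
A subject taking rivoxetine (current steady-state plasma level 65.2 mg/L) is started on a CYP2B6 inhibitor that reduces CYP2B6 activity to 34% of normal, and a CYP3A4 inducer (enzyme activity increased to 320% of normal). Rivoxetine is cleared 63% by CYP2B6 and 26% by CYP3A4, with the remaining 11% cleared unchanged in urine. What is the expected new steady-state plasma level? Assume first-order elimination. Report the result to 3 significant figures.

56.4 mg/L

The CYP2B6 pathway (63% of clearance) falls to 0.34× activity: 0.63 × 0.34 = 0.2142.
The CYP3A4 pathway (26% of clearance) rises to 3.2× activity: 0.26 × 3.2 = 0.832.
Non-CYP routes (11%) are unchanged.
CL_new/CL_old = 0.2142 + 0.832 + 0.11 = 1.1562.
New steady-state plasma level = 65.2 / 1.1562 = 56.4 mg/L (concentration scales inversely with clearance).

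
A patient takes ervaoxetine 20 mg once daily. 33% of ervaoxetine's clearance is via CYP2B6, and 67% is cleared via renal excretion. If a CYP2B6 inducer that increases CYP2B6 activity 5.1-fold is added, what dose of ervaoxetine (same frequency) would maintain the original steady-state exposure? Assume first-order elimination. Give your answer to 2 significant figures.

47 mg

CYP2B6: 0.33 × 5.1 = 1.683
Other: 0.67 (unchanged)
New clearance relative to baseline: 1.683 + 0.67 = 2.353.
Css,avg = (dose rate)/CL, so holding Css fixed requires dose ∝ CL: 20 × 2.353 = 47 mg.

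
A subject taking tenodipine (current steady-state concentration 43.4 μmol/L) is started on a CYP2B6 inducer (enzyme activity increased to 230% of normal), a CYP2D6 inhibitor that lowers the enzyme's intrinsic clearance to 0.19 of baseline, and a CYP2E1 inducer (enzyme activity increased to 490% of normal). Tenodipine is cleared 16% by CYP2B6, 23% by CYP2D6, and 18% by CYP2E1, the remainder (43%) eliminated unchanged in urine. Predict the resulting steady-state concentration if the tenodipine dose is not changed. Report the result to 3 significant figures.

The CYP2B6 pathway (16% of clearance) is boosted to 2.3× activity: 0.16 × 2.3 = 0.368.
The CYP2D6 pathway (23% of clearance) drops to 0.19× activity: 0.23 × 0.19 = 0.0437.
The CYP2E1 pathway (18% of clearance) is boosted to 4.9× activity: 0.18 × 4.9 = 0.882.
The remaining 43% of clearance is unaffected.
New clearance relative to baseline: 0.368 + 0.0437 + 0.882 + 0.43 = 1.7237.
Steady-state concentration ∝ 1/CL: new value = 43.4 / 1.7237 = 25.2 μmol/L.

25.2 μmol/L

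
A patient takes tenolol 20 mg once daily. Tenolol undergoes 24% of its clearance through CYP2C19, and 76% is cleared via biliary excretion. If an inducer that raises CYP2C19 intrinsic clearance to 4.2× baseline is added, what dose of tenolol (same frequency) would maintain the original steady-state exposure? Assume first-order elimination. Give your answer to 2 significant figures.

35 mg

The CYP2C19 pathway (24% of clearance) increases to 4.2× activity: 0.24 × 4.2 = 1.008.
Non-CYP routes (76%) are unchanged.
CL_new/CL_old = 1.008 + 0.76 = 1.768.
Exposure is unchanged when dose changes in proportion to clearance. New dose = 20 mg × 1.768 = 35 mg.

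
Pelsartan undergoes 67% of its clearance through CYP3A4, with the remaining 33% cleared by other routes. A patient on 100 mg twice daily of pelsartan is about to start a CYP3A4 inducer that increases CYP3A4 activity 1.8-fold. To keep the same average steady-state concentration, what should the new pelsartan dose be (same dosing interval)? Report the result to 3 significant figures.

154 mg

CYP3A4: 0.67 × 1.8 = 1.206
Other: 0.33 (unchanged)
Relative clearance = 1.206 + 0.33 = 1.536.
To maintain the same steady-state level, dose must scale with clearance: new dose = 100 × 1.536 = 154 mg.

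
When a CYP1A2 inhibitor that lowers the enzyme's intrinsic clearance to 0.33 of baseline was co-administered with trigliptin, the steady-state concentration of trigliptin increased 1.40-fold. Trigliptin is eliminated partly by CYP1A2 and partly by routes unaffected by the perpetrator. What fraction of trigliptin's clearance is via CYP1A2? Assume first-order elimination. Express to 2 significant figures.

Write x for the fraction cleared via CYP1A2. The observed steady-state concentration change means clearance fell to 1/1.40 = 0.7143 of baseline.
Only the CYP1A2 route changed, so 0.7143 = x·0.33 + (1 − x), giving x = 0.43.

0.43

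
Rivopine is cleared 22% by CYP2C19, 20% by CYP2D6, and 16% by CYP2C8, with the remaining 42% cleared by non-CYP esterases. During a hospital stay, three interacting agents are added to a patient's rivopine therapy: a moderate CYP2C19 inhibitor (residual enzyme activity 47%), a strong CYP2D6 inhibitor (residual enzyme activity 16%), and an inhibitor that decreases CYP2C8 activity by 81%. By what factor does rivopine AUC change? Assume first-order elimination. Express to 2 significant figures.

The CYP2C19 pathway (22% of clearance) drops to 0.47× activity: 0.22 × 0.47 = 0.1034.
The CYP2D6 pathway (20% of clearance) is reduced to 0.16× activity: 0.2 × 0.16 = 0.032.
The CYP2C8 pathway (16% of clearance) falls to 0.19× activity: 0.16 × 0.19 = 0.0304.
The remaining 42% of clearance is unaffected.
New clearance relative to baseline: 0.1034 + 0.032 + 0.0304 + 0.42 = 0.5858.
Because AUC varies inversely with clearance, the combined effect is 1 / 0.5858 = 1.7.

1.7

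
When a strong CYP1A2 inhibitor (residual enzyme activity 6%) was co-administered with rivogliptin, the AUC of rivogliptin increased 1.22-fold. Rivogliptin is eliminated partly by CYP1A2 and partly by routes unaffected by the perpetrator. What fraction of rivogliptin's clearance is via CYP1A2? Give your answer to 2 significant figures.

0.19

Let fm be the CYP1A2 fraction. New clearance relative to baseline = fm × 0.06 + (1 − fm).
AUC ratio = 1 / (new CL fraction), so new CL fraction = 1 / 1.22 = 0.8197.
fm × 0.06 + 1 − fm = 0.8197  ⇒  fm × (0.06 − 1) = −0.1803  ⇒  fm = 0.19.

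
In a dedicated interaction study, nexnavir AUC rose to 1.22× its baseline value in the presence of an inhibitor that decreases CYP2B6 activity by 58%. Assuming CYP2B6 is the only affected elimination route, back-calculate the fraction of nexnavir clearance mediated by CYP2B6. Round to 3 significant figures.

CL'/CL = 1 / 1.22 = 0.8197
0.42·fm + (1 − fm) = 0.8197
fm = (0.8197 − 1) / (0.42 − 1) = 0.311

0.311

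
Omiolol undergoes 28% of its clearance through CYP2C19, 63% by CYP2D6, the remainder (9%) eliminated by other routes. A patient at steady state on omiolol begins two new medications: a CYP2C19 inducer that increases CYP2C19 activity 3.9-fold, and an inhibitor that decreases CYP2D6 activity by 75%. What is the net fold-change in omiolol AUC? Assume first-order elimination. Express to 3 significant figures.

0.747

The CYP2C19 pathway (28% of clearance) increases to 3.9× activity: 0.28 × 3.9 = 1.092.
The CYP2D6 pathway (63% of clearance) drops to 0.25× activity: 0.63 × 0.25 = 0.1575.
The remaining 9% of clearance is unaffected.
CL_new/CL_old = 1.092 + 0.1575 + 0.09 = 1.3395.
AUC ∝ 1/CL: fold-change = 1 / 1.3395 = 0.747.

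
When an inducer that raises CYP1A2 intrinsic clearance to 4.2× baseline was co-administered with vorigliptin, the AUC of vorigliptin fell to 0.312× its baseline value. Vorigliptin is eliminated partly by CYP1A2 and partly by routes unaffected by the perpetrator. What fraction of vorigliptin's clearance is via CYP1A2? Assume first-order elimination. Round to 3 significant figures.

0.689

Write x for the fraction cleared via CYP1A2. The observed AUC change means clearance rose to 1/0.312 = 3.205 of baseline.
Only the CYP1A2 route changed, so 3.205 = x·4.2 + (1 − x), giving x = 0.689.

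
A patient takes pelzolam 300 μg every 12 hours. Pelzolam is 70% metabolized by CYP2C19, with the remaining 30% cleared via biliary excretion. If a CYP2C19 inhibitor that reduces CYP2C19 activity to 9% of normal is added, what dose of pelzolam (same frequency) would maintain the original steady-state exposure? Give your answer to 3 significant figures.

109 μg

The CYP2C19 pathway (70% of clearance) drops to 0.09× activity: 0.7 × 0.09 = 0.063.
The remaining 30% of clearance is unaffected.
CL_new/CL_old = 0.063 + 0.3 = 0.363.
Exposure is unchanged when dose changes in proportion to clearance. New dose = 300 μg × 0.363 = 109 μg.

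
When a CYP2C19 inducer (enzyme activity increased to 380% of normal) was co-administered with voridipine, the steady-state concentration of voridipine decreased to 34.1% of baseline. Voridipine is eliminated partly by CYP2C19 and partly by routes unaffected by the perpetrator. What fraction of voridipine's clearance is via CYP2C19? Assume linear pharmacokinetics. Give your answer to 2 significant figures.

0.69

Call the CYP2C19 fraction fm. After the interaction, CL_new/CL_old = fm × 3.8 + (1 − fm).
Steady-state concentration ratio = 1 / (new CL fraction), so new CL fraction = 1 / 0.341 = 2.933.
fm × 3.8 + 1 − fm = 2.933  ⇒  fm × (3.8 − 1) = 1.933  ⇒  fm = 0.69.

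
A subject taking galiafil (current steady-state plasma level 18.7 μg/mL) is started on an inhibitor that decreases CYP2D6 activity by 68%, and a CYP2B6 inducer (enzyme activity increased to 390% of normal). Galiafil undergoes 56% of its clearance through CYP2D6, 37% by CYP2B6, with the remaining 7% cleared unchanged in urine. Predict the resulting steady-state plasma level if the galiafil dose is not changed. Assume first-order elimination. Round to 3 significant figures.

CYP2D6: 0.56 × 0.32 = 0.1792
CYP2B6: 0.37 × 3.9 = 1.443
Other: 0.07 (unchanged)
New clearance relative to baseline: 0.1792 + 1.443 + 0.07 = 1.6922.
Dividing the baseline by the relative clearance: 18.7 / 1.6922 = 11.1 μg/mL.

11.1 μg/mL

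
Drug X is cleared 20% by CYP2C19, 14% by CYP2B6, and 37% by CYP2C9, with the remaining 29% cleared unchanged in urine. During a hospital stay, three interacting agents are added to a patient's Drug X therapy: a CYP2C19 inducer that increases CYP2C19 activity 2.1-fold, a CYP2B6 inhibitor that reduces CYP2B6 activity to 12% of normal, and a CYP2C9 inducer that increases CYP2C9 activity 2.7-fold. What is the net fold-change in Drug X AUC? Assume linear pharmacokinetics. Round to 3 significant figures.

CYP2C19: 0.2 × 2.1 = 0.42
CYP2B6: 0.14 × 0.12 = 0.0168
CYP2C9: 0.37 × 2.7 = 0.999
Other: 0.29 (unchanged)
Relative clearance = 0.42 + 0.0168 + 0.999 + 0.29 = 1.7258.
Net AUC ratio = 1 / 1.7258 = 0.579.

0.579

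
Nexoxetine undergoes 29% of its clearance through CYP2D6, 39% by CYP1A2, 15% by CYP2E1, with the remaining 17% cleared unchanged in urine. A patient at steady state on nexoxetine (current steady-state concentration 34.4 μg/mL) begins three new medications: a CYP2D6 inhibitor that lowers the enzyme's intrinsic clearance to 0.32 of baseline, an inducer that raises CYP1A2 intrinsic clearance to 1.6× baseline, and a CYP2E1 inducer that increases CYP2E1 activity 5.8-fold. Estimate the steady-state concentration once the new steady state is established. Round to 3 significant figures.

The CYP2D6 pathway (29% of clearance) is reduced to 0.32× activity: 0.29 × 0.32 = 0.0928.
The CYP1A2 pathway (39% of clearance) rises to 1.6× activity: 0.39 × 1.6 = 0.624.
The CYP2E1 pathway (15% of clearance) is boosted to 5.8× activity: 0.15 × 5.8 = 0.87.
Non-CYP routes (17%) are unchanged.
CL_new/CL_old = 0.0928 + 0.624 + 0.87 + 0.17 = 1.7568.
Steady-state concentration ∝ 1/CL: new value = 34.4 / 1.7568 = 19.6 μg/mL.

19.6 μg/mL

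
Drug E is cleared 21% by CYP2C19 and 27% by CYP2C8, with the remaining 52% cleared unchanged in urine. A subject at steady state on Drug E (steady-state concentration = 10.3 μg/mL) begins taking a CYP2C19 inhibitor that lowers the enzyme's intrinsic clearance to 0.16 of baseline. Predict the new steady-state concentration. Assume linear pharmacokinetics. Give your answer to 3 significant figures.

12.5 μg/mL

The CYP2C19 pathway (21% of clearance) falls to 0.16× activity: 0.21 × 0.16 = 0.0336.
CYP2C8 (27%) and the residual 52% are unaffected.
CL_new/CL_old = 0.0336 + 0.27 + 0.52 = 0.8236.
Steady-state concentration ∝ 1/CL, so new value = 10.3 / 0.8236 = 12.5 μg/mL.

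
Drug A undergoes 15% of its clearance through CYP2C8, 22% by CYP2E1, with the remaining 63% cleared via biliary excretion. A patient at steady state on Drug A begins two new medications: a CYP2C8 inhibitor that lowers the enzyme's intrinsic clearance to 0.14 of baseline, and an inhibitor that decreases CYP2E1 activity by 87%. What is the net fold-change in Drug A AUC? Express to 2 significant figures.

1.5

CYP2C8: 0.15 × 0.14 = 0.021
CYP2E1: 0.22 × 0.13 = 0.0286
Other: 0.63 (unchanged)
CL_new/CL_old = 0.021 + 0.0286 + 0.63 = 0.6796.
Because AUC varies inversely with clearance, the combined effect is 1 / 0.6796 = 1.5.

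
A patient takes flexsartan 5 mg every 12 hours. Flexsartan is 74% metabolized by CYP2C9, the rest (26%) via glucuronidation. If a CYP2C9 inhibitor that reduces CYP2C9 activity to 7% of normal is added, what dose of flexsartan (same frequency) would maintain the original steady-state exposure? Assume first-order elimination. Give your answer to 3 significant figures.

The CYP2C9 pathway (74% of clearance) falls to 0.07× activity: 0.74 × 0.07 = 0.0518.
Non-CYP routes (26%) are unchanged.
CL_new/CL_old = 0.0518 + 0.26 = 0.3118.
Css,avg = (dose rate)/CL, so holding Css fixed requires dose ∝ CL: 5 × 0.3118 = 1.56 mg.

1.56 mg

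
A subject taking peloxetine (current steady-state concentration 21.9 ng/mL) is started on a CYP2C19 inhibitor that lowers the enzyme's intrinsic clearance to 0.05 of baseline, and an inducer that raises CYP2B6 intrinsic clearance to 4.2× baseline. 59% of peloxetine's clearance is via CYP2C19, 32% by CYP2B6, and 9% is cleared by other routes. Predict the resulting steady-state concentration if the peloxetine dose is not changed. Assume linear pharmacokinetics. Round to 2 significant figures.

CYP2C19: 0.59 × 0.05 = 0.0295
CYP2B6: 0.32 × 4.2 = 1.344
Other: 0.09 (unchanged)
New clearance relative to baseline: 0.0295 + 1.344 + 0.09 = 1.4635.
New steady-state concentration = 21.9 / 1.4635 = 15 ng/mL (concentration scales inversely with clearance).

15 ng/mL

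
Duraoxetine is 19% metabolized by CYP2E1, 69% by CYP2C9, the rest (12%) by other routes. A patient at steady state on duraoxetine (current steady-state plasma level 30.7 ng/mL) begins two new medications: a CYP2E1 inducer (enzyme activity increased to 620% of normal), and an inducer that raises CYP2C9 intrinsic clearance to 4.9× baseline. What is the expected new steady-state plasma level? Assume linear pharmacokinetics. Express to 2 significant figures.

6.6 ng/mL

CYP2E1: 0.19 × 6.2 = 1.178
CYP2C9: 0.69 × 4.9 = 3.381
Other: 0.12 (unchanged)
CL_new/CL_old = 1.178 + 3.381 + 0.12 = 4.679.
New steady-state plasma level = 30.7 / 4.679 = 6.6 ng/mL (concentration scales inversely with clearance).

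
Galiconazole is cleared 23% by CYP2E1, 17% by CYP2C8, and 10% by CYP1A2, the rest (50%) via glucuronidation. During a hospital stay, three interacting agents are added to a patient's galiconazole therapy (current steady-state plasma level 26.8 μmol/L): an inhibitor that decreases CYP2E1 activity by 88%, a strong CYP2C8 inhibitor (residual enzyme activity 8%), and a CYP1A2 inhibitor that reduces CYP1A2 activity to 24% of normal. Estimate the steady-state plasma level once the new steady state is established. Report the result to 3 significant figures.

The CYP2E1 pathway (23% of clearance) drops to 0.12× activity: 0.23 × 0.12 = 0.0276.
The CYP2C8 pathway (17% of clearance) drops to 0.08× activity: 0.17 × 0.08 = 0.0136.
The CYP1A2 pathway (10% of clearance) falls to 0.24× activity: 0.1 × 0.24 = 0.024.
Non-CYP routes (50%) are unchanged.
Relative clearance = 0.0276 + 0.0136 + 0.024 + 0.5 = 0.5652.
Dividing the baseline by the relative clearance: 26.8 / 0.5652 = 47.4 μmol/L.

47.4 μmol/L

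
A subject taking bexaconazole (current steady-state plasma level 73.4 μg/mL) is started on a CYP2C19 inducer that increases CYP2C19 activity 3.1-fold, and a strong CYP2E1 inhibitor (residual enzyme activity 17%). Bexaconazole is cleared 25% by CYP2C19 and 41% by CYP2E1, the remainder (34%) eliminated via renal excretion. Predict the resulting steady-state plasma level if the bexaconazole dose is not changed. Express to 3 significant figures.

62.0 μg/mL

The CYP2C19 pathway (25% of clearance) rises to 3.1× activity: 0.25 × 3.1 = 0.775.
The CYP2E1 pathway (41% of clearance) falls to 0.17× activity: 0.41 × 0.17 = 0.0697.
Non-CYP routes (34%) are unchanged.
New clearance relative to baseline: 0.775 + 0.0697 + 0.34 = 1.1847.
New steady-state plasma level = 73.4 / 1.1847 = 62.0 μg/mL (concentration scales inversely with clearance).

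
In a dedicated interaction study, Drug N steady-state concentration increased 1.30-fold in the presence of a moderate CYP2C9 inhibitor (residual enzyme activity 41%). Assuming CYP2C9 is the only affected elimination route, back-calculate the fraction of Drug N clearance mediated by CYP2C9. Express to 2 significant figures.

0.39

Write x for the fraction cleared via CYP2C9. The observed steady-state concentration change means clearance fell to 1/1.30 = 0.7692 of baseline.
Only the CYP2C9 route changed, so 0.7692 = x·0.41 + (1 − x), giving x = 0.39.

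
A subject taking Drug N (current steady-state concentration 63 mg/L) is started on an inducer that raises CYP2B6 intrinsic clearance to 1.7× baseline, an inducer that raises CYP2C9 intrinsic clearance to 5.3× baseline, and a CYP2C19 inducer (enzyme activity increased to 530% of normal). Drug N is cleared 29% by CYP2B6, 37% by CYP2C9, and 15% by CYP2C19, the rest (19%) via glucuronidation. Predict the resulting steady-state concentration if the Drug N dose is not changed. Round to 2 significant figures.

18 mg/L

The CYP2B6 pathway (29% of clearance) is boosted to 1.7× activity: 0.29 × 1.7 = 0.493.
The CYP2C9 pathway (37% of clearance) increases to 5.3× activity: 0.37 × 5.3 = 1.961.
The CYP2C19 pathway (15% of clearance) is boosted to 5.3× activity: 0.15 × 5.3 = 0.795.
The remaining 19% of clearance is unaffected.
Relative clearance = 0.493 + 1.961 + 0.795 + 0.19 = 3.439.
New steady-state concentration = 63 / 3.439 = 18 mg/L (concentration scales inversely with clearance).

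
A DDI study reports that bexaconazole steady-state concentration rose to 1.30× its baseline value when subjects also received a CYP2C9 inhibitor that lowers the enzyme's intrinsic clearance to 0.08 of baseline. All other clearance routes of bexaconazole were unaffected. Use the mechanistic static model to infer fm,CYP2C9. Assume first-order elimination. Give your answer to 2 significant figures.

CL'/CL = 1 / 1.30 = 0.7692
0.08·fm + (1 − fm) = 0.7692
fm = (0.7692 − 1) / (0.08 − 1) = 0.25

0.25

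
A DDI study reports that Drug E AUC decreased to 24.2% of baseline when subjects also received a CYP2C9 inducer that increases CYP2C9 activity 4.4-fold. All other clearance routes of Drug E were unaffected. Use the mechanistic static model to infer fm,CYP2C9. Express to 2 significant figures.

0.92

Let fm be the CYP2C9 fraction. New clearance relative to baseline = fm × 4.4 + (1 − fm).
AUC ratio = 1 / (new CL fraction), so new CL fraction = 1 / 0.242 = 4.132.
fm × 4.4 + 1 − fm = 4.132  ⇒  fm × (4.4 − 1) = 3.132  ⇒  fm = 0.92.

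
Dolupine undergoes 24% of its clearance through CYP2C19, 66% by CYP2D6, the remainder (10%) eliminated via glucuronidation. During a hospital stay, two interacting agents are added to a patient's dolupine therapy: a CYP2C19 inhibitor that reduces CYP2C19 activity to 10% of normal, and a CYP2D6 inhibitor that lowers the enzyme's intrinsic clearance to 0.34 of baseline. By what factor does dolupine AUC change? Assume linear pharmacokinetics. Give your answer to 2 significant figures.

2.9

The CYP2C19 pathway (24% of clearance) drops to 0.1× activity: 0.24 × 0.1 = 0.024.
The CYP2D6 pathway (66% of clearance) is reduced to 0.34× activity: 0.66 × 0.34 = 0.2244.
Non-CYP routes (10%) are unchanged.
Relative clearance = 0.024 + 0.2244 + 0.1 = 0.3484.
AUC ∝ 1/CL: fold-change = 1 / 0.3484 = 2.9.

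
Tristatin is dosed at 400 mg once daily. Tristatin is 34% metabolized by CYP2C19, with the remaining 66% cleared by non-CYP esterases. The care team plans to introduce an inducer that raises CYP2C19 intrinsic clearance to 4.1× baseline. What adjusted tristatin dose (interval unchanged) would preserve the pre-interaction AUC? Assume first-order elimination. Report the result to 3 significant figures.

822 mg

The CYP2C19 pathway (34% of clearance) rises to 4.1× activity: 0.34 × 4.1 = 1.394.
The remaining 66% of clearance is unaffected.
New clearance relative to baseline: 1.394 + 0.66 = 2.054.
Css,avg = (dose rate)/CL, so holding Css fixed requires dose ∝ CL: 400 × 2.054 = 822 mg.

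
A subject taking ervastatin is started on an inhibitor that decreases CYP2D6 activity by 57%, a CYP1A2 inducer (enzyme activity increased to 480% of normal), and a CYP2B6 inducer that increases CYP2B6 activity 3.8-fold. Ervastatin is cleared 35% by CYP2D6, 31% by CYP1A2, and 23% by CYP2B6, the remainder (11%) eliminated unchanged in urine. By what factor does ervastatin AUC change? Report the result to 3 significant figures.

CYP2D6: 0.35 × 0.43 = 0.1505
CYP1A2: 0.31 × 4.8 = 1.488
CYP2B6: 0.23 × 3.8 = 0.874
Other: 0.11 (unchanged)
CL_new/CL_old = 0.1505 + 1.488 + 0.874 + 0.11 = 2.6225.
Because AUC varies inversely with clearance, the combined effect is 1 / 2.6225 = 0.381.

0.381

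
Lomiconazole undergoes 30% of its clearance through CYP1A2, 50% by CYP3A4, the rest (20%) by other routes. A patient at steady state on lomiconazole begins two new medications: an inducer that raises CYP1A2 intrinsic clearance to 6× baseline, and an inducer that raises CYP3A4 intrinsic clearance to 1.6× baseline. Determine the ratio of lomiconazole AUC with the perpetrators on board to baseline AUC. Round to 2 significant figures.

0.36

CYP1A2: 0.3 × 6 = 1.8
CYP3A4: 0.5 × 1.6 = 0.8
Other: 0.2 (unchanged)
Relative clearance = 1.8 + 0.8 + 0.2 = 2.8.
Net AUC ratio = 1 / 2.8 = 0.36.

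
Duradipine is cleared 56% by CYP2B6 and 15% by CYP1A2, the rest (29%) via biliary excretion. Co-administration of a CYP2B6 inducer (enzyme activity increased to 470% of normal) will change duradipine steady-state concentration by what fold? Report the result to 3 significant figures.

The CYP2B6 pathway (56% of clearance) rises to 4.7× activity: 0.56 × 4.7 = 2.632.
CYP1A2 (15%) and the residual 29% are unaffected.
New clearance relative to baseline: 2.632 + 0.15 + 0.29 = 3.072.
Since steady-state concentration ∝ 1/CL, the ratio is 1 / 3.072 = 0.326.

0.326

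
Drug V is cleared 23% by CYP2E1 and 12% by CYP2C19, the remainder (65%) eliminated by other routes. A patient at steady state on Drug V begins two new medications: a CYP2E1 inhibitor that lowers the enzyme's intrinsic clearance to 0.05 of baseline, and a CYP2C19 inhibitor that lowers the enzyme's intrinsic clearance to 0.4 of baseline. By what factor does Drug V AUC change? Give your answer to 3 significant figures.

1.41

The CYP2E1 pathway (23% of clearance) falls to 0.05× activity: 0.23 × 0.05 = 0.0115.
The CYP2C19 pathway (12% of clearance) drops to 0.4× activity: 0.12 × 0.4 = 0.048.
Non-CYP routes (65%) are unchanged.
Relative clearance = 0.0115 + 0.048 + 0.65 = 0.7095.
Because AUC varies inversely with clearance, the combined effect is 1 / 0.7095 = 1.41.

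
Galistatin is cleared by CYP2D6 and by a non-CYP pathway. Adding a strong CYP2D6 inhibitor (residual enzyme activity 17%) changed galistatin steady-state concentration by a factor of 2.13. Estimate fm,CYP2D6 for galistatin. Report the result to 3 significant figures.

0.639

CL'/CL = 1 / 2.13 = 0.4695
0.17·fm + (1 − fm) = 0.4695
fm = (0.4695 − 1) / (0.17 − 1) = 0.639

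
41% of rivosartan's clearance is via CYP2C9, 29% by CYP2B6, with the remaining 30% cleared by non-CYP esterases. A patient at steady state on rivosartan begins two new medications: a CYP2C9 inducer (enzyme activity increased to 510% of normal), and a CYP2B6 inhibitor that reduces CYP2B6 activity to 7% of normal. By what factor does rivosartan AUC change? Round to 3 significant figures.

The CYP2C9 pathway (41% of clearance) is boosted to 5.1× activity: 0.41 × 5.1 = 2.091.
The CYP2B6 pathway (29% of clearance) is reduced to 0.07× activity: 0.29 × 0.07 = 0.0203.
Non-CYP routes (30%) are unchanged.
CL_new/CL_old = 2.091 + 0.0203 + 0.3 = 2.4113.
Net AUC ratio = 1 / 2.4113 = 0.415.

0.415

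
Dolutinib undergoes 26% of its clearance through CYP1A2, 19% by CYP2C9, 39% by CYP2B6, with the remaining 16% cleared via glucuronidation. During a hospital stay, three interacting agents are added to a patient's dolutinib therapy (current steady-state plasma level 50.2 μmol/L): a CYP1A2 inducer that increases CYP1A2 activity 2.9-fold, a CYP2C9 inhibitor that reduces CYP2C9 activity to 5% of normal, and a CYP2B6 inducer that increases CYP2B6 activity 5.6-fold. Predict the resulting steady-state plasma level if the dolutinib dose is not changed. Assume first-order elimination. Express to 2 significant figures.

16 μmol/L

The CYP1A2 pathway (26% of clearance) is boosted to 2.9× activity: 0.26 × 2.9 = 0.754.
The CYP2C9 pathway (19% of clearance) drops to 0.05× activity: 0.19 × 0.05 = 0.0095.
The CYP2B6 pathway (39% of clearance) increases to 5.6× activity: 0.39 × 5.6 = 2.184.
Non-CYP routes (16%) are unchanged.
CL_new/CL_old = 0.754 + 0.0095 + 2.184 + 0.16 = 3.1075.
New steady-state plasma level = 50.2 / 3.1075 = 16 μmol/L (concentration scales inversely with clearance).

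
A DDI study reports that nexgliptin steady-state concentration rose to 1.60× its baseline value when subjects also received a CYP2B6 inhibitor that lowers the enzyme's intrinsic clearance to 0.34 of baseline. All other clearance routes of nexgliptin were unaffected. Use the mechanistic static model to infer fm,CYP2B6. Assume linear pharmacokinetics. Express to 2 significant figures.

CL'/CL = 1 / 1.60 = 0.625
0.34·fm + (1 − fm) = 0.625
fm = (0.625 − 1) / (0.34 − 1) = 0.57

0.57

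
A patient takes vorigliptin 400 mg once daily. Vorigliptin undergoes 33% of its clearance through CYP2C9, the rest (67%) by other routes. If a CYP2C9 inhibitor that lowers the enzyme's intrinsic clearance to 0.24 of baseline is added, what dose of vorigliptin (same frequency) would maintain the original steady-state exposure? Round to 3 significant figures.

300 mg

The CYP2C9 pathway (33% of clearance) is reduced to 0.24× activity: 0.33 × 0.24 = 0.0792.
Non-CYP routes (67%) are unchanged.
CL_new/CL_old = 0.0792 + 0.67 = 0.7492.
Css,avg = (dose rate)/CL, so holding Css fixed requires dose ∝ CL: 400 × 0.7492 = 300 mg.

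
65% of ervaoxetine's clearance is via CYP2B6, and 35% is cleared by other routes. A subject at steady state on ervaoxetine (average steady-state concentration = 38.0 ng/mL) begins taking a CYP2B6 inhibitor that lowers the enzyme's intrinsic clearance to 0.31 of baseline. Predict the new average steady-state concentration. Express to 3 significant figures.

68.9 ng/mL

CYP2B6: 0.65 × 0.31 = 0.2015
Other: 0.35 (unchanged)
CL_new/CL_old = 0.2015 + 0.35 = 0.5515.
With dosing unchanged, average steady-state concentration scales as 1/CL: 38.0 / 0.5515 = 68.9 ng/mL.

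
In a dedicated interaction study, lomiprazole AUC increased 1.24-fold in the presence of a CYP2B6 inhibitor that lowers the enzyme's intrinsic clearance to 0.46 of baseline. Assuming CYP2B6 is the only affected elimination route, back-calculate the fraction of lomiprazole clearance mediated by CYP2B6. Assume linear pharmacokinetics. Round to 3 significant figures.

0.358

Let fm be the CYP2B6 fraction. New clearance relative to baseline = fm × 0.46 + (1 − fm).
AUC ratio = 1 / (new CL fraction), so new CL fraction = 1 / 1.24 = 0.8065.
fm × 0.46 + 1 − fm = 0.8065  ⇒  fm × (0.46 − 1) = −0.1935  ⇒  fm = 0.358.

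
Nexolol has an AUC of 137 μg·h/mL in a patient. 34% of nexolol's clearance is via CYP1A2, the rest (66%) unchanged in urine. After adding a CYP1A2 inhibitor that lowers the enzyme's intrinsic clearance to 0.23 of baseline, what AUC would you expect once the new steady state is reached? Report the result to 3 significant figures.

The CYP1A2 pathway (34% of clearance) drops to 0.23× activity: 0.34 × 0.23 = 0.0782.
The remaining 66% of clearance is unaffected.
CL_new/CL_old = 0.0782 + 0.66 = 0.7382.
AUC ∝ 1/CL, so new value = 137 / 0.7382 = 186 μg·h/mL.

186 μg·h/mL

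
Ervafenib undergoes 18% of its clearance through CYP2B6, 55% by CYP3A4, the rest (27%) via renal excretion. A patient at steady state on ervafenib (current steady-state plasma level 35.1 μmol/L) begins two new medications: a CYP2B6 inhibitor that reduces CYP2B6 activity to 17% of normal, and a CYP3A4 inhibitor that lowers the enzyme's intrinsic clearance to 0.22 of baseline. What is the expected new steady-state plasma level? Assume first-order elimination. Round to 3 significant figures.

83.3 μmol/L

The CYP2B6 pathway (18% of clearance) falls to 0.17× activity: 0.18 × 0.17 = 0.0306.
The CYP3A4 pathway (55% of clearance) is reduced to 0.22× activity: 0.55 × 0.22 = 0.121.
Non-CYP routes (27%) are unchanged.
New clearance relative to baseline: 0.0306 + 0.121 + 0.27 = 0.4216.
Steady-state plasma level ∝ 1/CL: new value = 35.1 / 0.4216 = 83.3 μmol/L.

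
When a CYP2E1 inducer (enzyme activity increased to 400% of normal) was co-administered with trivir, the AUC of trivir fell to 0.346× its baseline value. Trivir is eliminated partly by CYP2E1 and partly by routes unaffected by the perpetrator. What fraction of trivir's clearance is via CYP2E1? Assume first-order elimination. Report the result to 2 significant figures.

0.63

Let fm be the CYP2E1 fraction. New clearance relative to baseline = fm × 4 + (1 − fm).
AUC ratio = 1 / (new CL fraction), so new CL fraction = 1 / 0.346 = 2.89.
fm × 4 + 1 − fm = 2.89  ⇒  fm × (4 − 1) = 1.89  ⇒  fm = 0.63.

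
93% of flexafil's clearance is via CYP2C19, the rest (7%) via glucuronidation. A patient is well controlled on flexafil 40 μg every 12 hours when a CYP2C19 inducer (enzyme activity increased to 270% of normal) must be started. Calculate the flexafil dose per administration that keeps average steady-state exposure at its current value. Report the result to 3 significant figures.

The CYP2C19 pathway (93% of clearance) is boosted to 2.7× activity: 0.93 × 2.7 = 2.511.
Non-CYP routes (7%) are unchanged.
CL_new/CL_old = 2.511 + 0.07 = 2.581.
Css,avg = (dose rate)/CL, so holding Css fixed requires dose ∝ CL: 40 × 2.581 = 103 μg.

103 μg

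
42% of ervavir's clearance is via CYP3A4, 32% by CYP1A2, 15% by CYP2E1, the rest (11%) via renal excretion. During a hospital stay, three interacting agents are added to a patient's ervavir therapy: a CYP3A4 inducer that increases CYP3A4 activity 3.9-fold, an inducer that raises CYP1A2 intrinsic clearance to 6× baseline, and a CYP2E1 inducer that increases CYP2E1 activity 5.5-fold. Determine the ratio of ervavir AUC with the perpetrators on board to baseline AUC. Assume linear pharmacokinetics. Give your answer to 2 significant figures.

0.22

CYP3A4: 0.42 × 3.9 = 1.638
CYP1A2: 0.32 × 6 = 1.92
CYP2E1: 0.15 × 5.5 = 0.825
Other: 0.11 (unchanged)
New clearance relative to baseline: 1.638 + 1.92 + 0.825 + 0.11 = 4.493.
Because AUC varies inversely with clearance, the combined effect is 1 / 4.493 = 0.22.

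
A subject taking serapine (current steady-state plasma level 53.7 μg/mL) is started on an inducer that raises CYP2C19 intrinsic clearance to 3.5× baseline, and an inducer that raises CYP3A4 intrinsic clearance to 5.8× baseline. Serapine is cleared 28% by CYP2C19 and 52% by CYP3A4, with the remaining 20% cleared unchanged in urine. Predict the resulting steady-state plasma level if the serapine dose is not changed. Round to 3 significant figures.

12.8 μg/mL

The CYP2C19 pathway (28% of clearance) rises to 3.5× activity: 0.28 × 3.5 = 0.98.
The CYP3A4 pathway (52% of clearance) rises to 5.8× activity: 0.52 × 5.8 = 3.016.
Non-CYP routes (20%) are unchanged.
Relative clearance = 0.98 + 3.016 + 0.2 = 4.196.
Steady-state plasma level ∝ 1/CL: new value = 53.7 / 4.196 = 12.8 μg/mL.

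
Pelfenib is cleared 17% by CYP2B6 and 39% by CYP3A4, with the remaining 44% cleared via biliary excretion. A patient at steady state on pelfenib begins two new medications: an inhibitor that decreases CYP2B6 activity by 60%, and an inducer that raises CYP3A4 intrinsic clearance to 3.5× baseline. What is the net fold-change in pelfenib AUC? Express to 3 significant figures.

0.534

CYP2B6: 0.17 × 0.4 = 0.068
CYP3A4: 0.39 × 3.5 = 1.365
Other: 0.44 (unchanged)
New clearance relative to baseline: 0.068 + 1.365 + 0.44 = 1.873.
Because AUC varies inversely with clearance, the combined effect is 1 / 1.873 = 0.534.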